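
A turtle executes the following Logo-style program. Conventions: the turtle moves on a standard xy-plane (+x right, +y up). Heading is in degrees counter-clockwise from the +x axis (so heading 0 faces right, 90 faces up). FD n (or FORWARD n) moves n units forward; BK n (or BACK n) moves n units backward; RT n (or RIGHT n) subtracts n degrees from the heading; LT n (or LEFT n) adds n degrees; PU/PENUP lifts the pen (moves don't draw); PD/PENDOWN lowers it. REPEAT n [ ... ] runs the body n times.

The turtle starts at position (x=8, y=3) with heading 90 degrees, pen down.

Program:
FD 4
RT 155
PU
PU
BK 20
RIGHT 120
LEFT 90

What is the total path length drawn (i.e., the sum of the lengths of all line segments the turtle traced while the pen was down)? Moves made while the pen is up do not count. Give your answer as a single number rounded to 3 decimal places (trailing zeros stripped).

Answer: 4

Derivation:
Executing turtle program step by step:
Start: pos=(8,3), heading=90, pen down
FD 4: (8,3) -> (8,7) [heading=90, draw]
RT 155: heading 90 -> 295
PU: pen up
PU: pen up
BK 20: (8,7) -> (-0.452,25.126) [heading=295, move]
RT 120: heading 295 -> 175
LT 90: heading 175 -> 265
Final: pos=(-0.452,25.126), heading=265, 1 segment(s) drawn

Segment lengths:
  seg 1: (8,3) -> (8,7), length = 4
Total = 4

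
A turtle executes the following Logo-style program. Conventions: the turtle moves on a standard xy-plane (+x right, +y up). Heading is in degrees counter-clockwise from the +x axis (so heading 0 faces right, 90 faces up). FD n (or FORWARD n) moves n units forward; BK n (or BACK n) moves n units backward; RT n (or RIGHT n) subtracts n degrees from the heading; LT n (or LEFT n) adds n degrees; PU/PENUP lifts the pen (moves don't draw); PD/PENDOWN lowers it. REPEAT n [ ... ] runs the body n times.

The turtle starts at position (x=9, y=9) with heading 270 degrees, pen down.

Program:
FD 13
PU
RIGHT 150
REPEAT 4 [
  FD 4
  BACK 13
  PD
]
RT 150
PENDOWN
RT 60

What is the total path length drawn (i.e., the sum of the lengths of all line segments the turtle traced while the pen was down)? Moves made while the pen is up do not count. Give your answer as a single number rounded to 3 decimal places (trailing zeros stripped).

Answer: 64

Derivation:
Executing turtle program step by step:
Start: pos=(9,9), heading=270, pen down
FD 13: (9,9) -> (9,-4) [heading=270, draw]
PU: pen up
RT 150: heading 270 -> 120
REPEAT 4 [
  -- iteration 1/4 --
  FD 4: (9,-4) -> (7,-0.536) [heading=120, move]
  BK 13: (7,-0.536) -> (13.5,-11.794) [heading=120, move]
  PD: pen down
  -- iteration 2/4 --
  FD 4: (13.5,-11.794) -> (11.5,-8.33) [heading=120, draw]
  BK 13: (11.5,-8.33) -> (18,-19.588) [heading=120, draw]
  PD: pen down
  -- iteration 3/4 --
  FD 4: (18,-19.588) -> (16,-16.124) [heading=120, draw]
  BK 13: (16,-16.124) -> (22.5,-27.383) [heading=120, draw]
  PD: pen down
  -- iteration 4/4 --
  FD 4: (22.5,-27.383) -> (20.5,-23.919) [heading=120, draw]
  BK 13: (20.5,-23.919) -> (27,-35.177) [heading=120, draw]
  PD: pen down
]
RT 150: heading 120 -> 330
PD: pen down
RT 60: heading 330 -> 270
Final: pos=(27,-35.177), heading=270, 7 segment(s) drawn

Segment lengths:
  seg 1: (9,9) -> (9,-4), length = 13
  seg 2: (13.5,-11.794) -> (11.5,-8.33), length = 4
  seg 3: (11.5,-8.33) -> (18,-19.588), length = 13
  seg 4: (18,-19.588) -> (16,-16.124), length = 4
  seg 5: (16,-16.124) -> (22.5,-27.383), length = 13
  seg 6: (22.5,-27.383) -> (20.5,-23.919), length = 4
  seg 7: (20.5,-23.919) -> (27,-35.177), length = 13
Total = 64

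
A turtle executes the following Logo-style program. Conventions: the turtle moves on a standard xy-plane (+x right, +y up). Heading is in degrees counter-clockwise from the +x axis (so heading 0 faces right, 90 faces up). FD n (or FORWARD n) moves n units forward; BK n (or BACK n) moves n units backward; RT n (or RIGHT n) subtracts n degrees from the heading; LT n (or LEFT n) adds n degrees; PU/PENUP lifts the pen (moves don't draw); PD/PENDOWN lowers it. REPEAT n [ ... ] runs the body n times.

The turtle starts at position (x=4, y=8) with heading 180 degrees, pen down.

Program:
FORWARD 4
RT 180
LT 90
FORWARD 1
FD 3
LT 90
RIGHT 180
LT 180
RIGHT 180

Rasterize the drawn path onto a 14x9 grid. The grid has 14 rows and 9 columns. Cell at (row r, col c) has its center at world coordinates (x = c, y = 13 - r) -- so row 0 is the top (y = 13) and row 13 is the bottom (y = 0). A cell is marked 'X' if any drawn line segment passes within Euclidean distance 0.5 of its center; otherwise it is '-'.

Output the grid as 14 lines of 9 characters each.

Answer: ---------
X--------
X--------
X--------
X--------
XXXXX----
---------
---------
---------
---------
---------
---------
---------
---------

Derivation:
Segment 0: (4,8) -> (0,8)
Segment 1: (0,8) -> (0,9)
Segment 2: (0,9) -> (0,12)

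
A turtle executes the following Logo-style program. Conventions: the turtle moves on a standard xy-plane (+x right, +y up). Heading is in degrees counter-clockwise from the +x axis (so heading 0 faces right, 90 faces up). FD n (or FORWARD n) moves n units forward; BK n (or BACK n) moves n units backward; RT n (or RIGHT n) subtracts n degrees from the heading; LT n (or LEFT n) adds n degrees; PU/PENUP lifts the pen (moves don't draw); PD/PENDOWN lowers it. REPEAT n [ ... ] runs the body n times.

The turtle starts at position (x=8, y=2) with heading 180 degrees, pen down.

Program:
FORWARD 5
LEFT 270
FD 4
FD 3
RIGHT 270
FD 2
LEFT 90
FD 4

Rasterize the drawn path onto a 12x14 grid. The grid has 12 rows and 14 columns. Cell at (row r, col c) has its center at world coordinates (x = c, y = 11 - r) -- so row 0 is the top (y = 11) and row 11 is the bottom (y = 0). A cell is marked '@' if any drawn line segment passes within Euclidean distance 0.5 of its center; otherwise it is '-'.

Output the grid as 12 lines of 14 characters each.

Segment 0: (8,2) -> (3,2)
Segment 1: (3,2) -> (3,6)
Segment 2: (3,6) -> (3,9)
Segment 3: (3,9) -> (1,9)
Segment 4: (1,9) -> (1,5)

Answer: --------------
--------------
-@@@----------
-@-@----------
-@-@----------
-@-@----------
-@-@----------
---@----------
---@----------
---@@@@@@-----
--------------
--------------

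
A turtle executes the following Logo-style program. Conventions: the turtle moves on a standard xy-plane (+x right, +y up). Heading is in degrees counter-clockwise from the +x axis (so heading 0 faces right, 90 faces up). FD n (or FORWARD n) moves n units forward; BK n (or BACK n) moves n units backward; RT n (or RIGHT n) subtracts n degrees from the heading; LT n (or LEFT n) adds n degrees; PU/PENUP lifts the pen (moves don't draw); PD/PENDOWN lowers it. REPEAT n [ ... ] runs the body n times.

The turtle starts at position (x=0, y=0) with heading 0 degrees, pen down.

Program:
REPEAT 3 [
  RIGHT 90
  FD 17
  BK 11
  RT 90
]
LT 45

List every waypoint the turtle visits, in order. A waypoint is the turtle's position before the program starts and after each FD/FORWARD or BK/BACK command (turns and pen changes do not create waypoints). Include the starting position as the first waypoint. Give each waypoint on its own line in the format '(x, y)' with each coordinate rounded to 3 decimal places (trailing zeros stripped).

Executing turtle program step by step:
Start: pos=(0,0), heading=0, pen down
REPEAT 3 [
  -- iteration 1/3 --
  RT 90: heading 0 -> 270
  FD 17: (0,0) -> (0,-17) [heading=270, draw]
  BK 11: (0,-17) -> (0,-6) [heading=270, draw]
  RT 90: heading 270 -> 180
  -- iteration 2/3 --
  RT 90: heading 180 -> 90
  FD 17: (0,-6) -> (0,11) [heading=90, draw]
  BK 11: (0,11) -> (0,0) [heading=90, draw]
  RT 90: heading 90 -> 0
  -- iteration 3/3 --
  RT 90: heading 0 -> 270
  FD 17: (0,0) -> (0,-17) [heading=270, draw]
  BK 11: (0,-17) -> (0,-6) [heading=270, draw]
  RT 90: heading 270 -> 180
]
LT 45: heading 180 -> 225
Final: pos=(0,-6), heading=225, 6 segment(s) drawn
Waypoints (7 total):
(0, 0)
(0, -17)
(0, -6)
(0, 11)
(0, 0)
(0, -17)
(0, -6)

Answer: (0, 0)
(0, -17)
(0, -6)
(0, 11)
(0, 0)
(0, -17)
(0, -6)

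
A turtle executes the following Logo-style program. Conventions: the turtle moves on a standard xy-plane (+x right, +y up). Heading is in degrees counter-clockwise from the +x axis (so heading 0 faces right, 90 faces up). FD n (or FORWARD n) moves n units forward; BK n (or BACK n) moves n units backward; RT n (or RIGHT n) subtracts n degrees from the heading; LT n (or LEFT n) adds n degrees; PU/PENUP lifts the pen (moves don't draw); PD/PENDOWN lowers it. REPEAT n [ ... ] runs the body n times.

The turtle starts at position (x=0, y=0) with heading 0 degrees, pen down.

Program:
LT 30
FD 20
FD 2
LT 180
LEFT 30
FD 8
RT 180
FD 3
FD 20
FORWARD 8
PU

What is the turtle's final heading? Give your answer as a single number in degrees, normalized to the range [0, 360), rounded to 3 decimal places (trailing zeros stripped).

Executing turtle program step by step:
Start: pos=(0,0), heading=0, pen down
LT 30: heading 0 -> 30
FD 20: (0,0) -> (17.321,10) [heading=30, draw]
FD 2: (17.321,10) -> (19.053,11) [heading=30, draw]
LT 180: heading 30 -> 210
LT 30: heading 210 -> 240
FD 8: (19.053,11) -> (15.053,4.072) [heading=240, draw]
RT 180: heading 240 -> 60
FD 3: (15.053,4.072) -> (16.553,6.67) [heading=60, draw]
FD 20: (16.553,6.67) -> (26.553,23.99) [heading=60, draw]
FD 8: (26.553,23.99) -> (30.553,30.919) [heading=60, draw]
PU: pen up
Final: pos=(30.553,30.919), heading=60, 6 segment(s) drawn

Answer: 60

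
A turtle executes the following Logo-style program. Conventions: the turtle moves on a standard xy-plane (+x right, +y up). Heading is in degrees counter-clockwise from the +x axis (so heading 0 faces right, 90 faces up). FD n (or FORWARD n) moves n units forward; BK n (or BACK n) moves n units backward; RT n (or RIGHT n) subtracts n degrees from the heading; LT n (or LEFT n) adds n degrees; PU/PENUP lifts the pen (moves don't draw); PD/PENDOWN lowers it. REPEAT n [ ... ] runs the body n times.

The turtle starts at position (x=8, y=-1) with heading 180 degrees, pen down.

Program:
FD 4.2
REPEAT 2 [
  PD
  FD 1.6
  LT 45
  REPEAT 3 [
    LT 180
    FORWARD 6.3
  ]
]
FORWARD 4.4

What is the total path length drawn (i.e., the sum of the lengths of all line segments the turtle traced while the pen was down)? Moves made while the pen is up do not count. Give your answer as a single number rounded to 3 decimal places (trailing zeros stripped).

Answer: 49.6

Derivation:
Executing turtle program step by step:
Start: pos=(8,-1), heading=180, pen down
FD 4.2: (8,-1) -> (3.8,-1) [heading=180, draw]
REPEAT 2 [
  -- iteration 1/2 --
  PD: pen down
  FD 1.6: (3.8,-1) -> (2.2,-1) [heading=180, draw]
  LT 45: heading 180 -> 225
  REPEAT 3 [
    -- iteration 1/3 --
    LT 180: heading 225 -> 45
    FD 6.3: (2.2,-1) -> (6.655,3.455) [heading=45, draw]
    -- iteration 2/3 --
    LT 180: heading 45 -> 225
    FD 6.3: (6.655,3.455) -> (2.2,-1) [heading=225, draw]
    -- iteration 3/3 --
    LT 180: heading 225 -> 45
    FD 6.3: (2.2,-1) -> (6.655,3.455) [heading=45, draw]
  ]
  -- iteration 2/2 --
  PD: pen down
  FD 1.6: (6.655,3.455) -> (7.786,4.586) [heading=45, draw]
  LT 45: heading 45 -> 90
  REPEAT 3 [
    -- iteration 1/3 --
    LT 180: heading 90 -> 270
    FD 6.3: (7.786,4.586) -> (7.786,-1.714) [heading=270, draw]
    -- iteration 2/3 --
    LT 180: heading 270 -> 90
    FD 6.3: (7.786,-1.714) -> (7.786,4.586) [heading=90, draw]
    -- iteration 3/3 --
    LT 180: heading 90 -> 270
    FD 6.3: (7.786,4.586) -> (7.786,-1.714) [heading=270, draw]
  ]
]
FD 4.4: (7.786,-1.714) -> (7.786,-6.114) [heading=270, draw]
Final: pos=(7.786,-6.114), heading=270, 10 segment(s) drawn

Segment lengths:
  seg 1: (8,-1) -> (3.8,-1), length = 4.2
  seg 2: (3.8,-1) -> (2.2,-1), length = 1.6
  seg 3: (2.2,-1) -> (6.655,3.455), length = 6.3
  seg 4: (6.655,3.455) -> (2.2,-1), length = 6.3
  seg 5: (2.2,-1) -> (6.655,3.455), length = 6.3
  seg 6: (6.655,3.455) -> (7.786,4.586), length = 1.6
  seg 7: (7.786,4.586) -> (7.786,-1.714), length = 6.3
  seg 8: (7.786,-1.714) -> (7.786,4.586), length = 6.3
  seg 9: (7.786,4.586) -> (7.786,-1.714), length = 6.3
  seg 10: (7.786,-1.714) -> (7.786,-6.114), length = 4.4
Total = 49.6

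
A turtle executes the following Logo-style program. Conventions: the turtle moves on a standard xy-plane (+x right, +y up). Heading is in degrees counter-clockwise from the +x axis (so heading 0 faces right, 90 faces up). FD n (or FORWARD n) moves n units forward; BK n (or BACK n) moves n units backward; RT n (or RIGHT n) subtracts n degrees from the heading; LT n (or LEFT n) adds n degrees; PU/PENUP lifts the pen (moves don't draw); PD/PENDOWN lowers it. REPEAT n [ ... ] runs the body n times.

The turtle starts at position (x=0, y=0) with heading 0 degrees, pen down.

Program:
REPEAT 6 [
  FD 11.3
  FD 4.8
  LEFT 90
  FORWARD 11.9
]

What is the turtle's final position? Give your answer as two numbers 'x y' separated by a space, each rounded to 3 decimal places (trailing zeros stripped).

Executing turtle program step by step:
Start: pos=(0,0), heading=0, pen down
REPEAT 6 [
  -- iteration 1/6 --
  FD 11.3: (0,0) -> (11.3,0) [heading=0, draw]
  FD 4.8: (11.3,0) -> (16.1,0) [heading=0, draw]
  LT 90: heading 0 -> 90
  FD 11.9: (16.1,0) -> (16.1,11.9) [heading=90, draw]
  -- iteration 2/6 --
  FD 11.3: (16.1,11.9) -> (16.1,23.2) [heading=90, draw]
  FD 4.8: (16.1,23.2) -> (16.1,28) [heading=90, draw]
  LT 90: heading 90 -> 180
  FD 11.9: (16.1,28) -> (4.2,28) [heading=180, draw]
  -- iteration 3/6 --
  FD 11.3: (4.2,28) -> (-7.1,28) [heading=180, draw]
  FD 4.8: (-7.1,28) -> (-11.9,28) [heading=180, draw]
  LT 90: heading 180 -> 270
  FD 11.9: (-11.9,28) -> (-11.9,16.1) [heading=270, draw]
  -- iteration 4/6 --
  FD 11.3: (-11.9,16.1) -> (-11.9,4.8) [heading=270, draw]
  FD 4.8: (-11.9,4.8) -> (-11.9,0) [heading=270, draw]
  LT 90: heading 270 -> 0
  FD 11.9: (-11.9,0) -> (0,0) [heading=0, draw]
  -- iteration 5/6 --
  FD 11.3: (0,0) -> (11.3,0) [heading=0, draw]
  FD 4.8: (11.3,0) -> (16.1,0) [heading=0, draw]
  LT 90: heading 0 -> 90
  FD 11.9: (16.1,0) -> (16.1,11.9) [heading=90, draw]
  -- iteration 6/6 --
  FD 11.3: (16.1,11.9) -> (16.1,23.2) [heading=90, draw]
  FD 4.8: (16.1,23.2) -> (16.1,28) [heading=90, draw]
  LT 90: heading 90 -> 180
  FD 11.9: (16.1,28) -> (4.2,28) [heading=180, draw]
]
Final: pos=(4.2,28), heading=180, 18 segment(s) drawn

Answer: 4.2 28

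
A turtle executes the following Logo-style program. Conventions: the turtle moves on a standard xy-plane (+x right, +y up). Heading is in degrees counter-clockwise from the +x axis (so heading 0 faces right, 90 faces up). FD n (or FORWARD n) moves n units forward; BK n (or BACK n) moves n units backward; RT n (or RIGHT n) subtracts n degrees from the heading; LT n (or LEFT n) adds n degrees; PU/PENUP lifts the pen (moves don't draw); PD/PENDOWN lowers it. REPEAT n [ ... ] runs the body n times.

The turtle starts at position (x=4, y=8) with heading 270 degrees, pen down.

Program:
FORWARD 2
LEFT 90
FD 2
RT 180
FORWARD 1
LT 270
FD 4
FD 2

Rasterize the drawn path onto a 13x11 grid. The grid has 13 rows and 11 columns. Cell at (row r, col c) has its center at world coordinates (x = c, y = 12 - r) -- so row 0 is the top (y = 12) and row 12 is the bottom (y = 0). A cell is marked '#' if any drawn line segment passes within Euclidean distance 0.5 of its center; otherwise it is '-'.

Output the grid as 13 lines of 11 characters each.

Answer: -----#-----
-----#-----
-----#-----
-----#-----
----##-----
----##-----
----###----
-----------
-----------
-----------
-----------
-----------
-----------

Derivation:
Segment 0: (4,8) -> (4,6)
Segment 1: (4,6) -> (6,6)
Segment 2: (6,6) -> (5,6)
Segment 3: (5,6) -> (5,10)
Segment 4: (5,10) -> (5,12)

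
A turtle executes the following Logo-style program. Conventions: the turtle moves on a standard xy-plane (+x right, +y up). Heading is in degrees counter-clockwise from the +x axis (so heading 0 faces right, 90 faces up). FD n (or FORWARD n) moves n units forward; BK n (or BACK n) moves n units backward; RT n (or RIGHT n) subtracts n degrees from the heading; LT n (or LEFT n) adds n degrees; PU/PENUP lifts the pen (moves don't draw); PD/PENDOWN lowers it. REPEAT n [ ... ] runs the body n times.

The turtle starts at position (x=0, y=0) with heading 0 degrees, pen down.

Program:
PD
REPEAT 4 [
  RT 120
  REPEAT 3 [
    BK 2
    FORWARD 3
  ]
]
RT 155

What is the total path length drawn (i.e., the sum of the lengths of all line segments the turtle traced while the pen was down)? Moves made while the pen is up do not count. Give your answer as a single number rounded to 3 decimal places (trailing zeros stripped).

Answer: 60

Derivation:
Executing turtle program step by step:
Start: pos=(0,0), heading=0, pen down
PD: pen down
REPEAT 4 [
  -- iteration 1/4 --
  RT 120: heading 0 -> 240
  REPEAT 3 [
    -- iteration 1/3 --
    BK 2: (0,0) -> (1,1.732) [heading=240, draw]
    FD 3: (1,1.732) -> (-0.5,-0.866) [heading=240, draw]
    -- iteration 2/3 --
    BK 2: (-0.5,-0.866) -> (0.5,0.866) [heading=240, draw]
    FD 3: (0.5,0.866) -> (-1,-1.732) [heading=240, draw]
    -- iteration 3/3 --
    BK 2: (-1,-1.732) -> (0,0) [heading=240, draw]
    FD 3: (0,0) -> (-1.5,-2.598) [heading=240, draw]
  ]
  -- iteration 2/4 --
  RT 120: heading 240 -> 120
  REPEAT 3 [
    -- iteration 1/3 --
    BK 2: (-1.5,-2.598) -> (-0.5,-4.33) [heading=120, draw]
    FD 3: (-0.5,-4.33) -> (-2,-1.732) [heading=120, draw]
    -- iteration 2/3 --
    BK 2: (-2,-1.732) -> (-1,-3.464) [heading=120, draw]
    FD 3: (-1,-3.464) -> (-2.5,-0.866) [heading=120, draw]
    -- iteration 3/3 --
    BK 2: (-2.5,-0.866) -> (-1.5,-2.598) [heading=120, draw]
    FD 3: (-1.5,-2.598) -> (-3,0) [heading=120, draw]
  ]
  -- iteration 3/4 --
  RT 120: heading 120 -> 0
  REPEAT 3 [
    -- iteration 1/3 --
    BK 2: (-3,0) -> (-5,0) [heading=0, draw]
    FD 3: (-5,0) -> (-2,0) [heading=0, draw]
    -- iteration 2/3 --
    BK 2: (-2,0) -> (-4,0) [heading=0, draw]
    FD 3: (-4,0) -> (-1,0) [heading=0, draw]
    -- iteration 3/3 --
    BK 2: (-1,0) -> (-3,0) [heading=0, draw]
    FD 3: (-3,0) -> (0,0) [heading=0, draw]
  ]
  -- iteration 4/4 --
  RT 120: heading 0 -> 240
  REPEAT 3 [
    -- iteration 1/3 --
    BK 2: (0,0) -> (1,1.732) [heading=240, draw]
    FD 3: (1,1.732) -> (-0.5,-0.866) [heading=240, draw]
    -- iteration 2/3 --
    BK 2: (-0.5,-0.866) -> (0.5,0.866) [heading=240, draw]
    FD 3: (0.5,0.866) -> (-1,-1.732) [heading=240, draw]
    -- iteration 3/3 --
    BK 2: (-1,-1.732) -> (0,0) [heading=240, draw]
    FD 3: (0,0) -> (-1.5,-2.598) [heading=240, draw]
  ]
]
RT 155: heading 240 -> 85
Final: pos=(-1.5,-2.598), heading=85, 24 segment(s) drawn

Segment lengths:
  seg 1: (0,0) -> (1,1.732), length = 2
  seg 2: (1,1.732) -> (-0.5,-0.866), length = 3
  seg 3: (-0.5,-0.866) -> (0.5,0.866), length = 2
  seg 4: (0.5,0.866) -> (-1,-1.732), length = 3
  seg 5: (-1,-1.732) -> (0,0), length = 2
  seg 6: (0,0) -> (-1.5,-2.598), length = 3
  seg 7: (-1.5,-2.598) -> (-0.5,-4.33), length = 2
  seg 8: (-0.5,-4.33) -> (-2,-1.732), length = 3
  seg 9: (-2,-1.732) -> (-1,-3.464), length = 2
  seg 10: (-1,-3.464) -> (-2.5,-0.866), length = 3
  seg 11: (-2.5,-0.866) -> (-1.5,-2.598), length = 2
  seg 12: (-1.5,-2.598) -> (-3,0), length = 3
  seg 13: (-3,0) -> (-5,0), length = 2
  seg 14: (-5,0) -> (-2,0), length = 3
  seg 15: (-2,0) -> (-4,0), length = 2
  seg 16: (-4,0) -> (-1,0), length = 3
  seg 17: (-1,0) -> (-3,0), length = 2
  seg 18: (-3,0) -> (0,0), length = 3
  seg 19: (0,0) -> (1,1.732), length = 2
  seg 20: (1,1.732) -> (-0.5,-0.866), length = 3
  seg 21: (-0.5,-0.866) -> (0.5,0.866), length = 2
  seg 22: (0.5,0.866) -> (-1,-1.732), length = 3
  seg 23: (-1,-1.732) -> (0,0), length = 2
  seg 24: (0,0) -> (-1.5,-2.598), length = 3
Total = 60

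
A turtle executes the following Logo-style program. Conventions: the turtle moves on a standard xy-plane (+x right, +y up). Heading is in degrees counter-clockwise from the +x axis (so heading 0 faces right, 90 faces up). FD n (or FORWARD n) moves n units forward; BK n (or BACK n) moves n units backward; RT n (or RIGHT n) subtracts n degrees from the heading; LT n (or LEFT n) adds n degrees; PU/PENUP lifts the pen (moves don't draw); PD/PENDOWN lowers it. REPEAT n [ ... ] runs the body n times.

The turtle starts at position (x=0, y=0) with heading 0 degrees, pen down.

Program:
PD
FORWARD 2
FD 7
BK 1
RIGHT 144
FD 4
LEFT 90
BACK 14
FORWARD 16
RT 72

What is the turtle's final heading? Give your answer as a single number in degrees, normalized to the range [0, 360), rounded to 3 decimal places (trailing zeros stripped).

Answer: 234

Derivation:
Executing turtle program step by step:
Start: pos=(0,0), heading=0, pen down
PD: pen down
FD 2: (0,0) -> (2,0) [heading=0, draw]
FD 7: (2,0) -> (9,0) [heading=0, draw]
BK 1: (9,0) -> (8,0) [heading=0, draw]
RT 144: heading 0 -> 216
FD 4: (8,0) -> (4.764,-2.351) [heading=216, draw]
LT 90: heading 216 -> 306
BK 14: (4.764,-2.351) -> (-3.465,8.975) [heading=306, draw]
FD 16: (-3.465,8.975) -> (5.94,-3.969) [heading=306, draw]
RT 72: heading 306 -> 234
Final: pos=(5.94,-3.969), heading=234, 6 segment(s) drawn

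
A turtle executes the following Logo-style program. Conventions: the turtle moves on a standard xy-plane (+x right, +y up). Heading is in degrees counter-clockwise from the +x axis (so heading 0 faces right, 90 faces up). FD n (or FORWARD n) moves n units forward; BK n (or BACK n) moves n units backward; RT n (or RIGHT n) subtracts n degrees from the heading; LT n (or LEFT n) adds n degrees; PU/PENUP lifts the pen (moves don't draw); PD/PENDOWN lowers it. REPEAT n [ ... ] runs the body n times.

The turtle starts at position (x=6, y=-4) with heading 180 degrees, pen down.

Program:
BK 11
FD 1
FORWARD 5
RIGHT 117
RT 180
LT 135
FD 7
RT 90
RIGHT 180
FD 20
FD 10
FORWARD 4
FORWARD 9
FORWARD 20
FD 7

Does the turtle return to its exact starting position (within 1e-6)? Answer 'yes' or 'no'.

Executing turtle program step by step:
Start: pos=(6,-4), heading=180, pen down
BK 11: (6,-4) -> (17,-4) [heading=180, draw]
FD 1: (17,-4) -> (16,-4) [heading=180, draw]
FD 5: (16,-4) -> (11,-4) [heading=180, draw]
RT 117: heading 180 -> 63
RT 180: heading 63 -> 243
LT 135: heading 243 -> 18
FD 7: (11,-4) -> (17.657,-1.837) [heading=18, draw]
RT 90: heading 18 -> 288
RT 180: heading 288 -> 108
FD 20: (17.657,-1.837) -> (11.477,17.184) [heading=108, draw]
FD 10: (11.477,17.184) -> (8.387,26.695) [heading=108, draw]
FD 4: (8.387,26.695) -> (7.151,30.499) [heading=108, draw]
FD 9: (7.151,30.499) -> (4.37,39.059) [heading=108, draw]
FD 20: (4.37,39.059) -> (-1.811,58.08) [heading=108, draw]
FD 7: (-1.811,58.08) -> (-3.974,64.737) [heading=108, draw]
Final: pos=(-3.974,64.737), heading=108, 10 segment(s) drawn

Start position: (6, -4)
Final position: (-3.974, 64.737)
Distance = 69.457; >= 1e-6 -> NOT closed

Answer: no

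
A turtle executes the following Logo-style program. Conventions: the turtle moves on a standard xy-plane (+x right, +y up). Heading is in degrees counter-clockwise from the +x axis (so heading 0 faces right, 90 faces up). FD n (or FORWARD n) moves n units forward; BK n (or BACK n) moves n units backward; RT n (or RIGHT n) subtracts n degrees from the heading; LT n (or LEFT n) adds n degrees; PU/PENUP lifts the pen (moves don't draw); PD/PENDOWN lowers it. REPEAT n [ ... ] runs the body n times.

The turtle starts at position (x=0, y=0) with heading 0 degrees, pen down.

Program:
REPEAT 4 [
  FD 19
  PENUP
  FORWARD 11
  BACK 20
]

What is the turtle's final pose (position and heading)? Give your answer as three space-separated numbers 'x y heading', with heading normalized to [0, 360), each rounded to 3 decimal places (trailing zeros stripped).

Answer: 40 0 0

Derivation:
Executing turtle program step by step:
Start: pos=(0,0), heading=0, pen down
REPEAT 4 [
  -- iteration 1/4 --
  FD 19: (0,0) -> (19,0) [heading=0, draw]
  PU: pen up
  FD 11: (19,0) -> (30,0) [heading=0, move]
  BK 20: (30,0) -> (10,0) [heading=0, move]
  -- iteration 2/4 --
  FD 19: (10,0) -> (29,0) [heading=0, move]
  PU: pen up
  FD 11: (29,0) -> (40,0) [heading=0, move]
  BK 20: (40,0) -> (20,0) [heading=0, move]
  -- iteration 3/4 --
  FD 19: (20,0) -> (39,0) [heading=0, move]
  PU: pen up
  FD 11: (39,0) -> (50,0) [heading=0, move]
  BK 20: (50,0) -> (30,0) [heading=0, move]
  -- iteration 4/4 --
  FD 19: (30,0) -> (49,0) [heading=0, move]
  PU: pen up
  FD 11: (49,0) -> (60,0) [heading=0, move]
  BK 20: (60,0) -> (40,0) [heading=0, move]
]
Final: pos=(40,0), heading=0, 1 segment(s) drawn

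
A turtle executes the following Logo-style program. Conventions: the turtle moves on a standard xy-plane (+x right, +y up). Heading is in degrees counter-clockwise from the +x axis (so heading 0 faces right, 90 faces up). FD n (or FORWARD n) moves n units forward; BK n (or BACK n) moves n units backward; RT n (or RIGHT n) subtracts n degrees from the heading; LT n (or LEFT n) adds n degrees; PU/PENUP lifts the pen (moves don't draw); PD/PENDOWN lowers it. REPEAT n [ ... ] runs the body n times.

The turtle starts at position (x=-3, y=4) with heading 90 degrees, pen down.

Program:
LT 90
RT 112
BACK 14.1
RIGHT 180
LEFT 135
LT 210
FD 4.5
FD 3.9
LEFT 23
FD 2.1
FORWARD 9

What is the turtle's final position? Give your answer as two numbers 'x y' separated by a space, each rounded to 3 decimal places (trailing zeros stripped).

Answer: -16.023 -26.552

Derivation:
Executing turtle program step by step:
Start: pos=(-3,4), heading=90, pen down
LT 90: heading 90 -> 180
RT 112: heading 180 -> 68
BK 14.1: (-3,4) -> (-8.282,-9.073) [heading=68, draw]
RT 180: heading 68 -> 248
LT 135: heading 248 -> 23
LT 210: heading 23 -> 233
FD 4.5: (-8.282,-9.073) -> (-10.99,-12.667) [heading=233, draw]
FD 3.9: (-10.99,-12.667) -> (-13.337,-15.782) [heading=233, draw]
LT 23: heading 233 -> 256
FD 2.1: (-13.337,-15.782) -> (-13.845,-17.819) [heading=256, draw]
FD 9: (-13.845,-17.819) -> (-16.023,-26.552) [heading=256, draw]
Final: pos=(-16.023,-26.552), heading=256, 5 segment(s) drawn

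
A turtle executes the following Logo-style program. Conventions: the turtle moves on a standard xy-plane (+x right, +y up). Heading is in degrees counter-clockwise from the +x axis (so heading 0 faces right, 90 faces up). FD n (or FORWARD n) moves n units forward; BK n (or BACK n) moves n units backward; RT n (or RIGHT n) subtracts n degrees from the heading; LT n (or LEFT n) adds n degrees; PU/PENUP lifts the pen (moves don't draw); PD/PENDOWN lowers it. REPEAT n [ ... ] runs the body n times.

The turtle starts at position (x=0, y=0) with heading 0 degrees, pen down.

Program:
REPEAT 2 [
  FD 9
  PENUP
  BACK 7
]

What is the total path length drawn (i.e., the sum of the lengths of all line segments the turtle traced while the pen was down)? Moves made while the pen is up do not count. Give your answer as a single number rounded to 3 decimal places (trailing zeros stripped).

Answer: 9

Derivation:
Executing turtle program step by step:
Start: pos=(0,0), heading=0, pen down
REPEAT 2 [
  -- iteration 1/2 --
  FD 9: (0,0) -> (9,0) [heading=0, draw]
  PU: pen up
  BK 7: (9,0) -> (2,0) [heading=0, move]
  -- iteration 2/2 --
  FD 9: (2,0) -> (11,0) [heading=0, move]
  PU: pen up
  BK 7: (11,0) -> (4,0) [heading=0, move]
]
Final: pos=(4,0), heading=0, 1 segment(s) drawn

Segment lengths:
  seg 1: (0,0) -> (9,0), length = 9
Total = 9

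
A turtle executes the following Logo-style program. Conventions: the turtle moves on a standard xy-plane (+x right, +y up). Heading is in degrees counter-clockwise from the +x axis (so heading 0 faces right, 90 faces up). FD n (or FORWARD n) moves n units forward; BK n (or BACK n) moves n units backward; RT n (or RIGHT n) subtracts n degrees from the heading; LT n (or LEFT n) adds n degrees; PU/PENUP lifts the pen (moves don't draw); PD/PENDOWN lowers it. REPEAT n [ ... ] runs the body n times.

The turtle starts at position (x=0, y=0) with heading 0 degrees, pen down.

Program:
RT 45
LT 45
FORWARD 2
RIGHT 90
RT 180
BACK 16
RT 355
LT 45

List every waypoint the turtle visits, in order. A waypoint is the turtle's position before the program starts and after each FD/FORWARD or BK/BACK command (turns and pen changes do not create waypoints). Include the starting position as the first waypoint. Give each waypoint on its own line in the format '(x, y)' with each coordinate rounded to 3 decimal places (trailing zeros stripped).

Answer: (0, 0)
(2, 0)
(2, -16)

Derivation:
Executing turtle program step by step:
Start: pos=(0,0), heading=0, pen down
RT 45: heading 0 -> 315
LT 45: heading 315 -> 0
FD 2: (0,0) -> (2,0) [heading=0, draw]
RT 90: heading 0 -> 270
RT 180: heading 270 -> 90
BK 16: (2,0) -> (2,-16) [heading=90, draw]
RT 355: heading 90 -> 95
LT 45: heading 95 -> 140
Final: pos=(2,-16), heading=140, 2 segment(s) drawn
Waypoints (3 total):
(0, 0)
(2, 0)
(2, -16)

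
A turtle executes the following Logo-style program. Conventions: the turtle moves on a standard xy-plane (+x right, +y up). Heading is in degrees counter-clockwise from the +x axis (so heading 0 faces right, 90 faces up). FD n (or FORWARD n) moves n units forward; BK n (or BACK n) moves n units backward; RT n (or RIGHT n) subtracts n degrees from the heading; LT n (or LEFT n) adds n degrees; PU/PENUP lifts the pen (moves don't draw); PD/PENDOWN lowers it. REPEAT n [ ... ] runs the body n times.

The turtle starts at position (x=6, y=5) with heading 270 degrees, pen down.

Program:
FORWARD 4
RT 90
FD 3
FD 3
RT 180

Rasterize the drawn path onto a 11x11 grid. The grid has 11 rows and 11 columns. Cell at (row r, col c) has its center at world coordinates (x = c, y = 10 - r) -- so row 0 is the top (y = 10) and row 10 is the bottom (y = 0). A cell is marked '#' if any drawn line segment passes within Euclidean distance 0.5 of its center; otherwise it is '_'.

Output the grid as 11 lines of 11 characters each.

Answer: ___________
___________
___________
___________
___________
______#____
______#____
______#____
______#____
#######____
___________

Derivation:
Segment 0: (6,5) -> (6,1)
Segment 1: (6,1) -> (3,1)
Segment 2: (3,1) -> (-0,1)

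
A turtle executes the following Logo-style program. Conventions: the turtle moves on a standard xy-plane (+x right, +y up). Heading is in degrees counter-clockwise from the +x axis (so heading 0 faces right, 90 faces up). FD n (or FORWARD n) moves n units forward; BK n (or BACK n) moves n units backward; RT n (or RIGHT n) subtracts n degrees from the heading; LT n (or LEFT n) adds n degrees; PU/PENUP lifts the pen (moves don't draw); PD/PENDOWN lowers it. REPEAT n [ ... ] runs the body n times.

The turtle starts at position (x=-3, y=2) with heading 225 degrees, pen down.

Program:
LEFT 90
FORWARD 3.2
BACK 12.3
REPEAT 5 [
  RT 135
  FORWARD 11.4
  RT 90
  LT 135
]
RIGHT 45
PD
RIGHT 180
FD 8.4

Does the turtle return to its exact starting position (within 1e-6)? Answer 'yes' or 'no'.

Answer: no

Derivation:
Executing turtle program step by step:
Start: pos=(-3,2), heading=225, pen down
LT 90: heading 225 -> 315
FD 3.2: (-3,2) -> (-0.737,-0.263) [heading=315, draw]
BK 12.3: (-0.737,-0.263) -> (-9.435,8.435) [heading=315, draw]
REPEAT 5 [
  -- iteration 1/5 --
  RT 135: heading 315 -> 180
  FD 11.4: (-9.435,8.435) -> (-20.835,8.435) [heading=180, draw]
  RT 90: heading 180 -> 90
  LT 135: heading 90 -> 225
  -- iteration 2/5 --
  RT 135: heading 225 -> 90
  FD 11.4: (-20.835,8.435) -> (-20.835,19.835) [heading=90, draw]
  RT 90: heading 90 -> 0
  LT 135: heading 0 -> 135
  -- iteration 3/5 --
  RT 135: heading 135 -> 0
  FD 11.4: (-20.835,19.835) -> (-9.435,19.835) [heading=0, draw]
  RT 90: heading 0 -> 270
  LT 135: heading 270 -> 45
  -- iteration 4/5 --
  RT 135: heading 45 -> 270
  FD 11.4: (-9.435,19.835) -> (-9.435,8.435) [heading=270, draw]
  RT 90: heading 270 -> 180
  LT 135: heading 180 -> 315
  -- iteration 5/5 --
  RT 135: heading 315 -> 180
  FD 11.4: (-9.435,8.435) -> (-20.835,8.435) [heading=180, draw]
  RT 90: heading 180 -> 90
  LT 135: heading 90 -> 225
]
RT 45: heading 225 -> 180
PD: pen down
RT 180: heading 180 -> 0
FD 8.4: (-20.835,8.435) -> (-12.435,8.435) [heading=0, draw]
Final: pos=(-12.435,8.435), heading=0, 8 segment(s) drawn

Start position: (-3, 2)
Final position: (-12.435, 8.435)
Distance = 11.42; >= 1e-6 -> NOT closed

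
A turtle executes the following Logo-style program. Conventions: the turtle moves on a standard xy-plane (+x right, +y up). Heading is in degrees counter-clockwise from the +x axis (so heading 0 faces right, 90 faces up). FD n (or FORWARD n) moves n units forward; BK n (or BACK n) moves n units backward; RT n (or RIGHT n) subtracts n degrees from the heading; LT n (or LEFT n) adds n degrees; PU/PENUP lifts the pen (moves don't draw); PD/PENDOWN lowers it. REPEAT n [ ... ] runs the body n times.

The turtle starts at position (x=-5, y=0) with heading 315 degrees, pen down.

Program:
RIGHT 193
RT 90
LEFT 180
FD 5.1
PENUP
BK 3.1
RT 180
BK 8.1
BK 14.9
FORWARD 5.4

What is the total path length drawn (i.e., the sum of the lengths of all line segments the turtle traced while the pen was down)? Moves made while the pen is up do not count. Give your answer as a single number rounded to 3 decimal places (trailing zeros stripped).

Answer: 5.1

Derivation:
Executing turtle program step by step:
Start: pos=(-5,0), heading=315, pen down
RT 193: heading 315 -> 122
RT 90: heading 122 -> 32
LT 180: heading 32 -> 212
FD 5.1: (-5,0) -> (-9.325,-2.703) [heading=212, draw]
PU: pen up
BK 3.1: (-9.325,-2.703) -> (-6.696,-1.06) [heading=212, move]
RT 180: heading 212 -> 32
BK 8.1: (-6.696,-1.06) -> (-13.565,-5.352) [heading=32, move]
BK 14.9: (-13.565,-5.352) -> (-26.201,-13.248) [heading=32, move]
FD 5.4: (-26.201,-13.248) -> (-21.622,-10.386) [heading=32, move]
Final: pos=(-21.622,-10.386), heading=32, 1 segment(s) drawn

Segment lengths:
  seg 1: (-5,0) -> (-9.325,-2.703), length = 5.1
Total = 5.1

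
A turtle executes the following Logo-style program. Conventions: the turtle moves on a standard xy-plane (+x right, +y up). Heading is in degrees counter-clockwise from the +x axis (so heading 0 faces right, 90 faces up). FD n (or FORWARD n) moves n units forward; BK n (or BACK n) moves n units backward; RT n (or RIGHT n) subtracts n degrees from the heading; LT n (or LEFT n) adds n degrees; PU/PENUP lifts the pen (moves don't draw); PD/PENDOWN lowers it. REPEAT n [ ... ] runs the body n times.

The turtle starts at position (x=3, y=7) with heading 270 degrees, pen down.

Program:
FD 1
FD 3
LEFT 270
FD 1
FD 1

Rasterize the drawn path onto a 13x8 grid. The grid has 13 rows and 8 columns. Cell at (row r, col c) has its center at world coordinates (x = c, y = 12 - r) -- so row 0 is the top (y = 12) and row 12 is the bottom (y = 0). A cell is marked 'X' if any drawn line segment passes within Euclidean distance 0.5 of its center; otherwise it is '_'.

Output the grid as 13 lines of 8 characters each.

Segment 0: (3,7) -> (3,6)
Segment 1: (3,6) -> (3,3)
Segment 2: (3,3) -> (2,3)
Segment 3: (2,3) -> (1,3)

Answer: ________
________
________
________
________
___X____
___X____
___X____
___X____
_XXX____
________
________
________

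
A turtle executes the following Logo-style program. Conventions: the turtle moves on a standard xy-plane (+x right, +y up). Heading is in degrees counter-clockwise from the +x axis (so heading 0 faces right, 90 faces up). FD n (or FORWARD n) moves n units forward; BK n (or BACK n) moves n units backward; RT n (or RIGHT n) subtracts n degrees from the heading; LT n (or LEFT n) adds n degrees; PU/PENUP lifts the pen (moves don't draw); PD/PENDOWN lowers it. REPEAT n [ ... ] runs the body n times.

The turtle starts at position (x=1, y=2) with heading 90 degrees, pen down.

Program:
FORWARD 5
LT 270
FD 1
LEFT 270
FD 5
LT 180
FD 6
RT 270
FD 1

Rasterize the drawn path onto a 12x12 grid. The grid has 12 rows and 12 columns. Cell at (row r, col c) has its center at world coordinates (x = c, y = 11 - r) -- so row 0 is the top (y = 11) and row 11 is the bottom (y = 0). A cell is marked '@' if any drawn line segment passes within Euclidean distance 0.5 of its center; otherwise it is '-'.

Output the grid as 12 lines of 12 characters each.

Segment 0: (1,2) -> (1,7)
Segment 1: (1,7) -> (2,7)
Segment 2: (2,7) -> (2,2)
Segment 3: (2,2) -> (2,8)
Segment 4: (2,8) -> (1,8)

Answer: ------------
------------
------------
-@@---------
-@@---------
-@@---------
-@@---------
-@@---------
-@@---------
-@@---------
------------
------------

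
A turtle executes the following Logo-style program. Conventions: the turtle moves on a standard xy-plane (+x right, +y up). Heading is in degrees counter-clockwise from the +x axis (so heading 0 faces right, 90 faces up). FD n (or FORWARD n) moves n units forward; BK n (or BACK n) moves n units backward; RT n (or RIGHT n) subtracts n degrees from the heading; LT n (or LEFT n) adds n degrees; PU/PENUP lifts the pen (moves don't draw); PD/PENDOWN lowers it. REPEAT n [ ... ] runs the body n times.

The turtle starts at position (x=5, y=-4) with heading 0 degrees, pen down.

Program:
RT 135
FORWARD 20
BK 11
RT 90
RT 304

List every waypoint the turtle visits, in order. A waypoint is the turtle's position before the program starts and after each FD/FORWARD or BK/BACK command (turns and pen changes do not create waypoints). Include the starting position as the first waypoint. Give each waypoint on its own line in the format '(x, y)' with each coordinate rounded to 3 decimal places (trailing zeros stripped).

Answer: (5, -4)
(-9.142, -18.142)
(-1.364, -10.364)

Derivation:
Executing turtle program step by step:
Start: pos=(5,-4), heading=0, pen down
RT 135: heading 0 -> 225
FD 20: (5,-4) -> (-9.142,-18.142) [heading=225, draw]
BK 11: (-9.142,-18.142) -> (-1.364,-10.364) [heading=225, draw]
RT 90: heading 225 -> 135
RT 304: heading 135 -> 191
Final: pos=(-1.364,-10.364), heading=191, 2 segment(s) drawn
Waypoints (3 total):
(5, -4)
(-9.142, -18.142)
(-1.364, -10.364)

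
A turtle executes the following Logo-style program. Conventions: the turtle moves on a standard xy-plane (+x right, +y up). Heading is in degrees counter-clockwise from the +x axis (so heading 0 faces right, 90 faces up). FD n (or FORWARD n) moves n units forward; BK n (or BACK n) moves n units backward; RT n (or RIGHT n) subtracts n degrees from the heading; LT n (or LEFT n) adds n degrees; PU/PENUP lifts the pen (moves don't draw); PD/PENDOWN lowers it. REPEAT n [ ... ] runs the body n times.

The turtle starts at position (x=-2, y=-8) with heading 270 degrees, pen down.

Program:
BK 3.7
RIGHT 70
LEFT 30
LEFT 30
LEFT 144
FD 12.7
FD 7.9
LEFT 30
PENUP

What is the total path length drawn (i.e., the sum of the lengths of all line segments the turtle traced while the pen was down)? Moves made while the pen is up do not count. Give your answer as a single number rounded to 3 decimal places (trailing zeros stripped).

Answer: 24.3

Derivation:
Executing turtle program step by step:
Start: pos=(-2,-8), heading=270, pen down
BK 3.7: (-2,-8) -> (-2,-4.3) [heading=270, draw]
RT 70: heading 270 -> 200
LT 30: heading 200 -> 230
LT 30: heading 230 -> 260
LT 144: heading 260 -> 44
FD 12.7: (-2,-4.3) -> (7.136,4.522) [heading=44, draw]
FD 7.9: (7.136,4.522) -> (12.818,10.01) [heading=44, draw]
LT 30: heading 44 -> 74
PU: pen up
Final: pos=(12.818,10.01), heading=74, 3 segment(s) drawn

Segment lengths:
  seg 1: (-2,-8) -> (-2,-4.3), length = 3.7
  seg 2: (-2,-4.3) -> (7.136,4.522), length = 12.7
  seg 3: (7.136,4.522) -> (12.818,10.01), length = 7.9
Total = 24.3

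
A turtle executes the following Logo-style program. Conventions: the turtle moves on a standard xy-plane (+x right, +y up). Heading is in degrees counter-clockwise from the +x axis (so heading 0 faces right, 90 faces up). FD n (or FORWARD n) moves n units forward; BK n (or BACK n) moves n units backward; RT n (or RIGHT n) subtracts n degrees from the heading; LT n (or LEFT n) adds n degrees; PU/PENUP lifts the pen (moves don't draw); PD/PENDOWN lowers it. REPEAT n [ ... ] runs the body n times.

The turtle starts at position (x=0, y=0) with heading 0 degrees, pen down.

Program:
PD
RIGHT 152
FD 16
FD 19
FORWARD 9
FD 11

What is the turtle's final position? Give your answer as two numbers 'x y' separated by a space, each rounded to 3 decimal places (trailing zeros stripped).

Executing turtle program step by step:
Start: pos=(0,0), heading=0, pen down
PD: pen down
RT 152: heading 0 -> 208
FD 16: (0,0) -> (-14.127,-7.512) [heading=208, draw]
FD 19: (-14.127,-7.512) -> (-30.903,-16.432) [heading=208, draw]
FD 9: (-30.903,-16.432) -> (-38.85,-20.657) [heading=208, draw]
FD 11: (-38.85,-20.657) -> (-48.562,-25.821) [heading=208, draw]
Final: pos=(-48.562,-25.821), heading=208, 4 segment(s) drawn

Answer: -48.562 -25.821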